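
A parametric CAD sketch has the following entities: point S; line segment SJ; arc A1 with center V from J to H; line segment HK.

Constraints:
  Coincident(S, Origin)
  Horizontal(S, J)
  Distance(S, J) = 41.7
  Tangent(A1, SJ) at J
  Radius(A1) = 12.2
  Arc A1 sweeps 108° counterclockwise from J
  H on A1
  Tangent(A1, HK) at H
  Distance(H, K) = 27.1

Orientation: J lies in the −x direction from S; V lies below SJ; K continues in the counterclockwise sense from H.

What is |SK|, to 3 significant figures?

61.3

S is at the origin; SJ is horizontal with |SJ| = 41.7 and J on the −x side, so J = (-41.7, 0.00). A1 meets SJ tangentially, so VJ is at right angles to SJ, so V = J + (0, -12.2) = (-41.7, -12.2). On A1, J sits at bearing 90° from V; a 108° counterclockwise sweep puts H at bearing 198°, so H = V + 12.2·(cos 198°, sin 198°) = (-53.3, -16.0). The tangent condition forces VH to be normal to HK, so HK runs along (−sin 198°, cos 198°); with |HK| = 27.1, K = (-44.9, -41.7). Then |SK| = |K − S| = 61.3.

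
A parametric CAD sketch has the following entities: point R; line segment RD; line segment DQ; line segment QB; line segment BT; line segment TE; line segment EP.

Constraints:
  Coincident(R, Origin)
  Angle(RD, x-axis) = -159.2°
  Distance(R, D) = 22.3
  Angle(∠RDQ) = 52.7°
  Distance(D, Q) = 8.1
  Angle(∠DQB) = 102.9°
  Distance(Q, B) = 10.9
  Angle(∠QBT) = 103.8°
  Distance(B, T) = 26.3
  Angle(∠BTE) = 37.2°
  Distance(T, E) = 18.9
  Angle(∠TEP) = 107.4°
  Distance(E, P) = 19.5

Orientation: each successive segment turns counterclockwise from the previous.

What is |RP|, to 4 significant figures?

9.387

R is at the origin; RD runs at -159.2° with length 22.3, so D = (-20.85, -7.919). ∠RDQ = 52.7° gives DQ at -31.90° from the x-axis; with |DQ| = 8.1, Q = (-13.97, -12.20). ∠DQB = 102.9° gives QB at 45.20° from the x-axis; with |QB| = 10.9, B = (-6.289, -4.465). ∠QBT = 103.8° gives BT at 121.4° from the x-axis; with |BT| = 26.3, T = (-19.99, 17.98). ∠BTE = 37.2° gives TE at -95.80° from the x-axis; with |TE| = 18.9, E = (-21.90, -0.8198). ∠TEP = 107.4° gives EP at -23.20° from the x-axis; with |EP| = 19.5, P = (-3.979, -8.502). Then |RP| = |P − R| = 9.387.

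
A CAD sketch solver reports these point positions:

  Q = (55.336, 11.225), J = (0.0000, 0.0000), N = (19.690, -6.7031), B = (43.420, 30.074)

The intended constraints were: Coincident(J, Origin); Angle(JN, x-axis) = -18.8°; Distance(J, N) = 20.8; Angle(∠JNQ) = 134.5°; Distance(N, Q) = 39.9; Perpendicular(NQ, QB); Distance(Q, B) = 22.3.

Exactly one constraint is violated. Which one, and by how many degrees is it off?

Perpendicular(NQ, QB) — off by 5.60°.

J = (0.00, 0.00) ✓; JN at -18.80° ✓; |JN| = 20.80 ✓; ∠JNQ = 134.5° ✓; |NQ| = 39.90 ✓; ∠(NQ, QB) = 95.60° ✗; |QB| = 22.30 ✓.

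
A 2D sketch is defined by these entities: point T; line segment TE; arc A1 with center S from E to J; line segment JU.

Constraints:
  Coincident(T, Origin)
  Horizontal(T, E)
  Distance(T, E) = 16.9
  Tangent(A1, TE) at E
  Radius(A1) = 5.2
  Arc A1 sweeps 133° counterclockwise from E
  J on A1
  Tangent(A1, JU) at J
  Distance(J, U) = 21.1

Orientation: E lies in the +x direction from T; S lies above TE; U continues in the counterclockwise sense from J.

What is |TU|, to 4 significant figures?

24.99

On A1, E sits at bearing -90° from S; a 133° counterclockwise sweep puts J at bearing 43°, so J = S + 5.2·(cos 43°, sin 43°) = (20.70, 8.746). Tangency of A1 to JU means the radius SJ is perpendicular to JU, so JU runs along (−sin 43°, cos 43°); with |JU| = 21.1, U = (6.313, 24.18). Then |TU| = |U − T| = 24.99.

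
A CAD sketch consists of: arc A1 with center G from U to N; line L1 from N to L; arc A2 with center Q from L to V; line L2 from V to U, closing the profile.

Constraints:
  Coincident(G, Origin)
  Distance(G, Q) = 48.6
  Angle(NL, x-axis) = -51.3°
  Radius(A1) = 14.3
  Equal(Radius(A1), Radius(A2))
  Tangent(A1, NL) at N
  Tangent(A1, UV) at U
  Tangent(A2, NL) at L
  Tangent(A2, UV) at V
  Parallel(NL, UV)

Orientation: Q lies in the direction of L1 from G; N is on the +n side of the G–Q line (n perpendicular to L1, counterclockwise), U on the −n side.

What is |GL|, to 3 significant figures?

50.7

The slot axis is L1's direction at -51.3°, so u = (cos -51.3°, sin -51.3°) = (0.625, -0.780) and n = (−sin -51.3°, cos -51.3°) = (0.780, 0.625). G is at the origin and Q lies 48.6 along u from G, so Q = 48.6·u = (30.4, -37.9). Tangency of A1 to both parallel lines with radius 14.3 puts N and U at G ± 14.3·n: N = (11.2, 8.94), U = (-11.2, -8.94). Equal radii place L and V the same way about Q: L = Q + 14.3·n = (41.5, -29.0), V = Q − 14.3·n = (19.2, -46.9). Then |GL| = |L − G| = 50.7.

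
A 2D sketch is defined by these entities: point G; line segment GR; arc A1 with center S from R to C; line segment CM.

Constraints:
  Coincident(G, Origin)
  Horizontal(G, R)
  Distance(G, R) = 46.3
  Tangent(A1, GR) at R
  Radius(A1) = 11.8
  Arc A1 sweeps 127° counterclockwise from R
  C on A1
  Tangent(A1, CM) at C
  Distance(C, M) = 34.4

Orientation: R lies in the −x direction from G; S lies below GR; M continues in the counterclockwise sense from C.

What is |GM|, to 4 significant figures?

58.11

G is at the origin; G and R share the same y with |GR| = 46.3 and R on the −x side, so R = (-46.30, 0.000). Tangency of A1 to GR means the radius SR is perpendicular to GR, so S = R + (0, -11.8) = (-46.30, -11.80). On A1, R sits at bearing 90° from S; a 127° counterclockwise sweep puts C at bearing 217°, so C = S + 11.8·(cos 217°, sin 217°) = (-55.72, -18.90). The tangent condition forces SC to be normal to CM, so CM runs along (−sin 217°, cos 217°); with |CM| = 34.4, M = (-35.02, -46.37). Then |GM| = |M − G| = 58.11.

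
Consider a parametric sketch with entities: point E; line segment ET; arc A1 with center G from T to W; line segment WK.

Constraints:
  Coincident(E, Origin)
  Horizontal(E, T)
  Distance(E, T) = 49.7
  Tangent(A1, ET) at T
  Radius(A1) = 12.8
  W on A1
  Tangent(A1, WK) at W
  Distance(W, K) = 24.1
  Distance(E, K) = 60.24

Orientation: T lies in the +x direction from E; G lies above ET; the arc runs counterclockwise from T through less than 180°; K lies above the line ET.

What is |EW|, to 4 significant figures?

63.31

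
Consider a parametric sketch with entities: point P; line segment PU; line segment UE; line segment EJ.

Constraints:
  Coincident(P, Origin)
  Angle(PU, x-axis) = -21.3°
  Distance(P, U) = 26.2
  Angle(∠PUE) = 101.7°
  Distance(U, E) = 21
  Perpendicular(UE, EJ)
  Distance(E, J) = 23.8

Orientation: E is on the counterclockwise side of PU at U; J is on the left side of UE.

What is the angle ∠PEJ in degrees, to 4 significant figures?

45.72°

P is at the origin; PU runs at -21.3° with length 26.2, so U = 26.2·(cos -21.3°, sin -21.3°) = (24.41, -9.517). ∠PUE = 101.7°, so UE runs at -21.3° + (180° − 101.7°) = 57.00° from the x-axis; with |UE| = 21.0, E = U + 21.0·(cos 57.00°, sin 57.00°) = (35.85, 8.095). UE ⟂ EJ; with |EJ| = 23.8 on the left of UE, J = E + 23.8·(-0.8387, 0.5446) = (15.89, 21.06). Then cos ∠PEJ = EP·EJ / (|EP||EJ|), giving 45.72°.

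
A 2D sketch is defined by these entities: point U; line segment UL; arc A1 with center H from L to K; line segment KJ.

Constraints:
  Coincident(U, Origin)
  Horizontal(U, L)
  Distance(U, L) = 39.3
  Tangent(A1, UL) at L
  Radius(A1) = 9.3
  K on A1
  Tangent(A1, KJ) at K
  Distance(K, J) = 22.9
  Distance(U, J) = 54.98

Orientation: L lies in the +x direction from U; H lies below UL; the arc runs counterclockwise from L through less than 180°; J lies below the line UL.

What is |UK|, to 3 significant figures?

34.5

U is at the origin; U and L share the same y with |UL| = 39.3 and L on the +x side, so L = (39.3, 0.00). The tangent condition forces HL to be normal to UL, so H = L + (0, -9.3) = (39.3, -9.30). Since HK ⟂ KJ (tangency), |HJ| = √(9.3² + 22.9²) = 24.7 regardless of where K sits on A1. So J lies on both circle(U, 54.98) and circle(H, 24.7); the below-UL intersection is J = (43.5, -33.7). K is the foot of the tangent from J: K = (31.4, -14.2).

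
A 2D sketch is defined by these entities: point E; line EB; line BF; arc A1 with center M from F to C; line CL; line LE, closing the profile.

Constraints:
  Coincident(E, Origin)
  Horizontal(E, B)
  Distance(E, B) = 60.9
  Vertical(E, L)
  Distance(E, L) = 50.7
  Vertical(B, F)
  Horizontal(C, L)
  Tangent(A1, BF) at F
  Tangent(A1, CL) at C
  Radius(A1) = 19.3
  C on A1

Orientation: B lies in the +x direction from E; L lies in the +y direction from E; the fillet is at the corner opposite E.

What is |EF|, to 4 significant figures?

68.52

E is at the origin; E and B share the same y with |EB| = 60.9 and B on the +x side, so B = (60.90, 0.000). EL is vertical with |EL| = 50.7 and L on the +y side, so L = (0.000, 50.70). The virtual corner opposite E is at (60.90, 50.70). A1 meets BF tangentially, so MF is at right angles to BF and since A1 is tangent to CL there, MC ⟂ CL, with radius 19.3, so the center M sits 19.3 in from both sides at M = (41.60, 31.40). That places the tangent points at F = (60.90, 31.40) on BF and C = (41.60, 50.70) on CL. Then |EF| = |F − E| = 68.52.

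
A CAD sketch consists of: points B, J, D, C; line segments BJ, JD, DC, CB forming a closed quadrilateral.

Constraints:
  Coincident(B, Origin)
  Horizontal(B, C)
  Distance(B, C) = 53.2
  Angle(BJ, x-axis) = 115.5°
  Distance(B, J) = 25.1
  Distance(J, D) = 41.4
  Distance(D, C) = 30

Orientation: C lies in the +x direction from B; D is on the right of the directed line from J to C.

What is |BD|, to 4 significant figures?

23.23

Checks: |BC| = 53.20 ✓; |BJ| = 25.10 ✓; |JD| = 41.40 ✓; |DC| = 30.00 ✓.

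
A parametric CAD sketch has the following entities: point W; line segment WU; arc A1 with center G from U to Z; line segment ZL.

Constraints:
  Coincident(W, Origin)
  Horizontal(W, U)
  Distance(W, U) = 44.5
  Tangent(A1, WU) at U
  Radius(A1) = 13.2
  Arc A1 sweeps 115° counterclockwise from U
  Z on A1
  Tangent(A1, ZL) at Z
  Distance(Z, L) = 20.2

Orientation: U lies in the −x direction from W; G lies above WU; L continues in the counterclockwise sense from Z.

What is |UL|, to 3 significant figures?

37.2

W is at the origin; W and U share the same y with |WU| = 44.5 and U on the −x side, so U = (-44.5, 0.00). The tangent condition forces GU to be normal to WU, so G = U + (0, 13.2) = (-44.5, 13.2). On A1, U sits at bearing -90° from G; a 115° counterclockwise sweep puts Z at bearing 25°, so Z = G + 13.2·(cos 25°, sin 25°) = (-32.5, 18.8). A1 meets ZL tangentially, so GZ is at right angles to ZL, so ZL runs along (−sin 25°, cos 25°); with |ZL| = 20.2, L = (-41.1, 37.1). Then |UL| = |L − U| = 37.2.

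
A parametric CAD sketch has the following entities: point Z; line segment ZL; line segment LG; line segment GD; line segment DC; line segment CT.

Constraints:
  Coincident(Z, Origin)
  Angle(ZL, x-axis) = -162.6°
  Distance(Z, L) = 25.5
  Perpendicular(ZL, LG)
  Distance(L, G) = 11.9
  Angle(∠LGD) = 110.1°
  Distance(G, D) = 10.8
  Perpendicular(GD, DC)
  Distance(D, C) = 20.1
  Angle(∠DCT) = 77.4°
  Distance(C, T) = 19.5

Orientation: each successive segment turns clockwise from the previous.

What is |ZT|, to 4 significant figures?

28.38

The perpendicularity gives DC at right angles to GD, so DC runs at -52.50°; with |DC| = 20.1, C = (-7.087, -5.642). ∠DCT = 77.4° gives CT at -155.1° from the x-axis; with |CT| = 19.5, T = (-24.77, -13.85). Then |ZT| = |T − Z| = 28.38.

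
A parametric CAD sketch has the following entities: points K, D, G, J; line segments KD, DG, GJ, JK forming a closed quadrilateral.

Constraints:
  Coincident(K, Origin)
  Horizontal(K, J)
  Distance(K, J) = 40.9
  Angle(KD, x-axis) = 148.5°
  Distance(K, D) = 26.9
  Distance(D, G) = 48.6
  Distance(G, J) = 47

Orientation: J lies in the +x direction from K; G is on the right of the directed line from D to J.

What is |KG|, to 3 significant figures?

27.4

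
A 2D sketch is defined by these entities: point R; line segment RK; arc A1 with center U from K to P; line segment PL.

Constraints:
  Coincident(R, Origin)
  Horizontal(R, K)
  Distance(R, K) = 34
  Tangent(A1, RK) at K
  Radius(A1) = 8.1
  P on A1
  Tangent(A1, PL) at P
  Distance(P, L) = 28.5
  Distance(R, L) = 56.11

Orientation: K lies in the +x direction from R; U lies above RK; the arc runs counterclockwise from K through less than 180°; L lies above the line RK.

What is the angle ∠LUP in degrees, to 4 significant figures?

74.13°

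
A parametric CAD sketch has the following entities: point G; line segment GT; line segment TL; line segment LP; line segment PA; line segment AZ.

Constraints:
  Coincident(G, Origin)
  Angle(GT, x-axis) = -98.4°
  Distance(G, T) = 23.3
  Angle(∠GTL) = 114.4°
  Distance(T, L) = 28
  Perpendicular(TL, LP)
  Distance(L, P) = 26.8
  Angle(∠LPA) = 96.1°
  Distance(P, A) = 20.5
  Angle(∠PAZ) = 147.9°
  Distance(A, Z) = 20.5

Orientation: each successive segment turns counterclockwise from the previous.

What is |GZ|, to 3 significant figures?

1.71

G is at the origin; GT runs at -98.4° with length 23.3, so T = (-3.40, -23.1). ∠GTL = 114.4° gives TL at -32.8° from the x-axis; with |TL| = 28.0, L = (20.1, -38.2). The perpendicularity gives LP at right angles to TL, so LP runs at 57.2°; with |LP| = 26.8, P = (34.6, -15.7). ∠LPA = 96.1° gives PA at 141° from the x-axis; with |PA| = 20.5, A = (18.7, -2.82). ∠PAZ = 147.9° gives AZ at 173° from the x-axis; with |AZ| = 20.5, Z = (-1.66, -0.390). Then |GZ| = |Z − G| = 1.71.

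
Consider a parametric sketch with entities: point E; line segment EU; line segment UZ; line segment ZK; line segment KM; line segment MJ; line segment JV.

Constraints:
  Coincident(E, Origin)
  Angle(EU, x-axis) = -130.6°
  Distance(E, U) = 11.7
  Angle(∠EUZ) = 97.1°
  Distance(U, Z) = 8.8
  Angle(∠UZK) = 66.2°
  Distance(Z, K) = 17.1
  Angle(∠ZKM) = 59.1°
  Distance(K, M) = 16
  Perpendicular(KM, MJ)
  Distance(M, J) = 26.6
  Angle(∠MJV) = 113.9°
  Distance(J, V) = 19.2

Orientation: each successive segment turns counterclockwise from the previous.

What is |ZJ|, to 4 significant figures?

13.94

E is at the origin; EU runs at -130.6° with length 11.7, so U = (-7.614, -8.883). ∠EUZ = 97.1° gives UZ at -47.70° from the x-axis; with |UZ| = 8.8, Z = (-1.692, -15.39). ∠UZK = 66.2° gives ZK at 66.10° from the x-axis; with |ZK| = 17.1, K = (5.236, 0.2415). ∠ZKM = 59.1° gives KM at -173.0° from the x-axis; with |KM| = 16.0, M = (-10.64, -1.708). The perpendicularity gives MJ at right angles to KM, so MJ runs at -83.00°; with |MJ| = 26.6, J = (-7.403, -28.11). Then |ZJ| = |J − Z| = 13.94.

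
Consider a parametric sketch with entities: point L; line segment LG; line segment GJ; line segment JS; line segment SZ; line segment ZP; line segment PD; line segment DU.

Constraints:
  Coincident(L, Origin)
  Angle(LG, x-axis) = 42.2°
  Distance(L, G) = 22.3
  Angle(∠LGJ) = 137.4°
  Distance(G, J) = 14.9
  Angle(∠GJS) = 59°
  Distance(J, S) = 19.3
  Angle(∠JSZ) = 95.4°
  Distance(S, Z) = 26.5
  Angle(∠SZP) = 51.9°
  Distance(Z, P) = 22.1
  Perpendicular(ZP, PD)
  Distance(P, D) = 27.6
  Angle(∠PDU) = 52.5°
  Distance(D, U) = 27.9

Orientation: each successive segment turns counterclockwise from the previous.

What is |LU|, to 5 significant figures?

2.1993

ZP is perpendicular to PD, so PD runs at 148.50°; with |PD| = 27.6, D = (-2.2543, 29.844). ∠PDU = 52.5° gives DU at -84.000° from the x-axis; with |DU| = 27.9, U = (0.66207, 2.0973). Then |LU| = |U − L| = 2.1993.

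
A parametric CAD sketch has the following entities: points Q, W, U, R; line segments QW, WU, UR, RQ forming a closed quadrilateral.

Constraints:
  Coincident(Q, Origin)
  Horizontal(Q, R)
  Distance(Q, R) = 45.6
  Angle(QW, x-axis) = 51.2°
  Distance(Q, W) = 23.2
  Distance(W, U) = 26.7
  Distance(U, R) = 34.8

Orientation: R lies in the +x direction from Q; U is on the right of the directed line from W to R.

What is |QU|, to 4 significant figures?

14.57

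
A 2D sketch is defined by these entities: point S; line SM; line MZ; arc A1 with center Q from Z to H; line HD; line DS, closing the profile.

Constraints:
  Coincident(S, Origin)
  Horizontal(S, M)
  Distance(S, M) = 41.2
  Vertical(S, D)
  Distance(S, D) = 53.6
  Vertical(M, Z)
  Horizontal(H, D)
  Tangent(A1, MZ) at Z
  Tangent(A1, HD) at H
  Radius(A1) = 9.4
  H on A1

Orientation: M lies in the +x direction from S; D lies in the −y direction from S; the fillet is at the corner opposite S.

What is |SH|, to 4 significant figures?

62.32

The virtual corner opposite S is at (41.20, -53.60). Tangency of A1 to MZ means the radius QZ is perpendicular to MZ and tangency of A1 to HD means the radius QH is perpendicular to HD, with radius 9.4, so the center Q sits 9.4 in from both sides at Q = (31.80, -44.20). That places the tangent points at Z = (41.20, -44.20) on MZ and H = (31.80, -53.60) on HD. Then |SH| = |H − S| = 62.32.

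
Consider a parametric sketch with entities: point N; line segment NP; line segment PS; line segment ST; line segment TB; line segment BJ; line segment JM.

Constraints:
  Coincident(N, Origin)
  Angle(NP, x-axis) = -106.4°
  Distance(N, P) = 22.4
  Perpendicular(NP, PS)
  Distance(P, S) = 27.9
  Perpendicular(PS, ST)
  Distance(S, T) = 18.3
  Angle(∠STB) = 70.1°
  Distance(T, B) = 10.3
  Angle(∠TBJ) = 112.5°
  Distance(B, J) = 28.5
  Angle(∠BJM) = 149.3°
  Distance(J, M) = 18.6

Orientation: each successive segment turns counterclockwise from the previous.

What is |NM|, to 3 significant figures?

58.4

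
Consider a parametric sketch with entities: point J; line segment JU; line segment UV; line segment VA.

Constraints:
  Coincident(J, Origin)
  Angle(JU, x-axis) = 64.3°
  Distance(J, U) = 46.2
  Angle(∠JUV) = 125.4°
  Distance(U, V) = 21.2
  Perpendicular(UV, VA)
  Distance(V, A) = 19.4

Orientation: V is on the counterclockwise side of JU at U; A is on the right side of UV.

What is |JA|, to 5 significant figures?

74.540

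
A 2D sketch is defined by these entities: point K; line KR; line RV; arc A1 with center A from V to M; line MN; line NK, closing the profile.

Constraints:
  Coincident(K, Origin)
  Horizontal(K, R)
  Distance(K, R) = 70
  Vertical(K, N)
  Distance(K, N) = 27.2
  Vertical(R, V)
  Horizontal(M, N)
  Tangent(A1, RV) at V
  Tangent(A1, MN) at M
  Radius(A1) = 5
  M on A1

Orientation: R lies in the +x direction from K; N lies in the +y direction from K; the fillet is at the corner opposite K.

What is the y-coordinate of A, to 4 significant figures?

22.20

K is at the origin; KR is horizontal with |KR| = 70.0 and R on the +x side, so R = (70.00, 0.000). KN is vertical with |KN| = 27.2 and N on the +y side, so N = (0.000, 27.20). The virtual corner opposite K is at (70.00, 27.20). The tangent condition forces AV to be normal to RV and the tangent condition forces AM to be normal to MN, with radius 5.0, so the center A sits 5.0 in from both sides at A = (65.00, 22.20). So A.y = 22.20.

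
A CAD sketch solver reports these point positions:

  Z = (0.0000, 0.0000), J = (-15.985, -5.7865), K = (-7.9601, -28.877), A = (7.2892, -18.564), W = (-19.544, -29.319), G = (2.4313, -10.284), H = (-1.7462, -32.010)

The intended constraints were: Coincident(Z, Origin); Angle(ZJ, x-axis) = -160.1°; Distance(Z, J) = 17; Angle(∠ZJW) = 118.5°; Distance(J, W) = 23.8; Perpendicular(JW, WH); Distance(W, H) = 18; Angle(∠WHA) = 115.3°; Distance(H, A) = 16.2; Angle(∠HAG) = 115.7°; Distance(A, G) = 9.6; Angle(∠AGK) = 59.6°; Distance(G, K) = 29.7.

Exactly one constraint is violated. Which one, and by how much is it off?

Distance(G, K) = 29.7 — off by 8.40.

Z = (0.00, 0.00) ✓; ZJ at -160.1° ✓; |ZJ| = 17.00 ✓; ∠ZJW = 118.5° ✓; |JW| = 23.80 ✓; ∠(JW, WH) = 90.00° ✓; |WH| = 18.00 ✓; ∠WHA = 115.3° ✓; |HA| = 16.20 ✓; ∠HAG = 115.7° ✓; |AG| = 9.600 ✓; ∠AGK = 59.60° ✓; |GK| = 21.30 ✗.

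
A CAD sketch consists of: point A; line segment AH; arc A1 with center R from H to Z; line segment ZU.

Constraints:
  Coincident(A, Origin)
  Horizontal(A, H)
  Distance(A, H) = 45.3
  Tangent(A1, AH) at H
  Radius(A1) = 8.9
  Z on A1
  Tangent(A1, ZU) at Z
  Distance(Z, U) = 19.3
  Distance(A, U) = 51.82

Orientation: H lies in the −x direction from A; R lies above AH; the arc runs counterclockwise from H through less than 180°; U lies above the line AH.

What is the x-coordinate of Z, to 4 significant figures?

-36.77

A is at the origin; AH is horizontal with |AH| = 45.3 and H on the −x side, so H = (-45.30, 0.000). Tangency of A1 to AH means the radius RH is perpendicular to AH, so R = H + (0, 8.9) = (-45.30, 8.900). Since RZ ⟂ ZU (tangency), |RU| = √(8.9² + 19.3²) = 21.25 regardless of where Z sits on A1. So U lies on both circle(A, 51.82) and circle(R, 21.25); the above-AH intersection is U = (-42.30, 29.94). Z is the foot of the tangent from U: Z = (-36.77, 11.45).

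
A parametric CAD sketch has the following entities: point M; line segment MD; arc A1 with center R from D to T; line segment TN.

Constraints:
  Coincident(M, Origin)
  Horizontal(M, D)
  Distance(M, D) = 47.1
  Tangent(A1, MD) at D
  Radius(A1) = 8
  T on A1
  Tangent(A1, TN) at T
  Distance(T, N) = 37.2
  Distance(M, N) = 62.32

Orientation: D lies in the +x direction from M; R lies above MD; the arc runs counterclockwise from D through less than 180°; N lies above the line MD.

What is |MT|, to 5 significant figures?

55.676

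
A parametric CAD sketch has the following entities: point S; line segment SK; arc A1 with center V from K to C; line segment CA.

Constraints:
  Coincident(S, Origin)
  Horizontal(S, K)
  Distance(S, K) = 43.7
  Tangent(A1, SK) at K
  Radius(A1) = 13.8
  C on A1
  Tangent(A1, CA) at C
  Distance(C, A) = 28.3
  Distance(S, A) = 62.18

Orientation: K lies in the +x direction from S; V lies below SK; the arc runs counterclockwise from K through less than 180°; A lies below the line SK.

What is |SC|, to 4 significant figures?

36.66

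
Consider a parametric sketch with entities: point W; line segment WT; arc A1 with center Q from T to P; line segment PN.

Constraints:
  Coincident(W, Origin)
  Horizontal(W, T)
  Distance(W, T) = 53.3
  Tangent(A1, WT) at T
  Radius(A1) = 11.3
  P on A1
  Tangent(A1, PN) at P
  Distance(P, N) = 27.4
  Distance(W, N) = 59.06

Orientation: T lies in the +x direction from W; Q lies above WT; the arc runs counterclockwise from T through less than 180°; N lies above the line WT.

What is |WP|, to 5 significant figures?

64.617

Checks: |QP| = 11.30 ✓; ∠(QP, PN) = 90.00° ✓; |PN| = 27.40 ✓; |WN| = 59.06 ✓.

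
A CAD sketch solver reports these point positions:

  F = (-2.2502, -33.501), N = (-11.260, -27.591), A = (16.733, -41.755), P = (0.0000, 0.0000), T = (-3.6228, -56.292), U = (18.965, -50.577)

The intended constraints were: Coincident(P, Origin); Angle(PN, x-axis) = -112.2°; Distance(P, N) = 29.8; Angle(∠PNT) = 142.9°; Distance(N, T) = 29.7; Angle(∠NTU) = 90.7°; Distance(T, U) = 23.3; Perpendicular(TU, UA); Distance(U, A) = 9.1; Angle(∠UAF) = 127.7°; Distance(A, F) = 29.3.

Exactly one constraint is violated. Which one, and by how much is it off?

Distance(A, F) = 29.3 — off by 8.60.

P = (0.00, 0.00) ✓; PN at -112.2° ✓; |PN| = 29.80 ✓; ∠PNT = 142.9° ✓; |NT| = 29.70 ✓; ∠NTU = 90.70° ✓; |TU| = 23.30 ✓; ∠(TU, UA) = 90.00° ✓; |UA| = 9.100 ✓; ∠UAF = 127.7° ✓; |AF| = 20.70 ✗.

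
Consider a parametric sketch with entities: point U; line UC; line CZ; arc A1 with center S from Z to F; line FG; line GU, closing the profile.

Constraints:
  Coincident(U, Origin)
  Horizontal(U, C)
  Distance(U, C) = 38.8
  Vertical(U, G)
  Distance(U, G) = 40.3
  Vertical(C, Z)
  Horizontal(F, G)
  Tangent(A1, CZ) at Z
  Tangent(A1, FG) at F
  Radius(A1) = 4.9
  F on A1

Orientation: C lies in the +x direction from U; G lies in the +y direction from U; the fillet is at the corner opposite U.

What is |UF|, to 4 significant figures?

52.66

U is at the origin; UC is horizontal with |UC| = 38.8 and C on the +x side, so C = (38.80, 0.000). U and G share the same x with |UG| = 40.3 and G on the +y side, so G = (0.000, 40.30). The virtual corner opposite U is at (38.80, 40.30). Since A1 is tangent to CZ there, SZ ⟂ CZ and tangency of A1 to FG means the radius SF is perpendicular to FG, with radius 4.9, so the center S sits 4.9 in from both sides at S = (33.90, 35.40). That places the tangent points at Z = (38.80, 35.40) on CZ and F = (33.90, 40.30) on FG. Then |UF| = |F − U| = 52.66.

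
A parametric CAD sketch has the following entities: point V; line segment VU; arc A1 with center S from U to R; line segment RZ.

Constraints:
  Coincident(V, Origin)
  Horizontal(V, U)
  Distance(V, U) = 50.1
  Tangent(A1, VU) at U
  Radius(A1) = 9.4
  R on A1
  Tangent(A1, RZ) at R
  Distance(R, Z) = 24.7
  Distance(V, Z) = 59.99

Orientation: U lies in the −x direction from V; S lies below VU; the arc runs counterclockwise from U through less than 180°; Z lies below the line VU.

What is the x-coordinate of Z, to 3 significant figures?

-48.2

Checks: |SU| = 9.400 ✓; |SR| = 9.400 ✓; ∠(SR, RZ) = 90.00° ✓; |RZ| = 24.70 ✓; |VZ| = 59.99 ✓.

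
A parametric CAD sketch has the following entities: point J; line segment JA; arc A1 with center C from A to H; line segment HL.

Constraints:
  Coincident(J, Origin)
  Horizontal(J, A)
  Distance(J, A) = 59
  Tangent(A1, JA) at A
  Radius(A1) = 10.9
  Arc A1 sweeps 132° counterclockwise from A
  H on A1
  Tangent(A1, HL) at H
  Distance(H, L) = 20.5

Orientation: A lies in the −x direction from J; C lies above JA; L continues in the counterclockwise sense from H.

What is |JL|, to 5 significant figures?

72.751

J is at the origin; J and A share the same y with |JA| = 59.0 and A on the −x side, so A = (-59.000, 0.0000). A1 meets JA tangentially, so CA is at right angles to JA, so C = A + (0, 10.9) = (-59.000, 10.900). On A1, A sits at bearing -90° from C; a 132° counterclockwise sweep puts H at bearing 42°, so H = C + 10.9·(cos 42°, sin 42°) = (-50.900, 18.194). The tangent condition forces CH to be normal to HL, so HL runs along (−sin 42°, cos 42°); with |HL| = 20.5, L = (-64.617, 33.428). Then |JL| = |L − J| = 72.751.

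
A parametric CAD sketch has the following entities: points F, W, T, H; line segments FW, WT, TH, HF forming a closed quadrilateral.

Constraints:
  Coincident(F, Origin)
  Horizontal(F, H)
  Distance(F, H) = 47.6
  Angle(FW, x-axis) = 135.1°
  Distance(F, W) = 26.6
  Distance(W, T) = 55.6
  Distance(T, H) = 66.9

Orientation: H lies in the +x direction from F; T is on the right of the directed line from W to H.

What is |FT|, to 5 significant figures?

36.989

Checks: |WT| = 55.60 ✓; |TH| = 66.90 ✓.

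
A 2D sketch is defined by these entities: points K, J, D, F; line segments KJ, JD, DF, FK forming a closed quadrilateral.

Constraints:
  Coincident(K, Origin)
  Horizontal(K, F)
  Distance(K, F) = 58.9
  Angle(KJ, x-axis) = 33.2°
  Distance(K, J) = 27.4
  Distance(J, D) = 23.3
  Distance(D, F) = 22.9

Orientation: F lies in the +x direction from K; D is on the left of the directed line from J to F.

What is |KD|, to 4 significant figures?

49.63

Checks: |KF| = 58.90 ✓; |KJ| = 27.40 ✓; |JD| = 23.30 ✓; |DF| = 22.90 ✓.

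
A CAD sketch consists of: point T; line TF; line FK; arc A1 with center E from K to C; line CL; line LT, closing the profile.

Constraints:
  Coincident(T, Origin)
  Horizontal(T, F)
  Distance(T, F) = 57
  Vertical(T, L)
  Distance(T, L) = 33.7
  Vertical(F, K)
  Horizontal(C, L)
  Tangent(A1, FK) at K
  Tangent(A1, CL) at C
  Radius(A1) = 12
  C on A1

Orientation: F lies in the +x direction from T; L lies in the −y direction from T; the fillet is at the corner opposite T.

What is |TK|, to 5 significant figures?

60.991

T is at the origin; TF is horizontal with |TF| = 57.0 and F on the +x side, so F = (57.000, 0.0000). TL is vertical with |TL| = 33.7 and L on the −y side, so L = (0.0000, -33.700). The virtual corner opposite T is at (57.000, -33.700). The tangent condition forces EK to be normal to FK and A1 meets CL tangentially, so EC is at right angles to CL, with radius 12.0, so the center E sits 12.0 in from both sides at E = (45.000, -21.700). That places the tangent points at K = (57.000, -21.700) on FK and C = (45.000, -33.700) on CL. Then |TK| = |K − T| = 60.991.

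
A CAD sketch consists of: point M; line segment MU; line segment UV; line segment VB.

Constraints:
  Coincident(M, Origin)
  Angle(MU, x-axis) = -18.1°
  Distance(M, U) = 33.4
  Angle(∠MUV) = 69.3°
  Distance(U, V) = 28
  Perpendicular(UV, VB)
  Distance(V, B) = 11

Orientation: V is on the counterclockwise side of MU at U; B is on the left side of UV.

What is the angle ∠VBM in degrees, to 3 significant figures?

141°

∠MUV = 69.3°, so UV runs at -18.1° + (180° − 69.3°) = 92.6° from the x-axis; with |UV| = 28.0, V = U + 28.0·(cos 92.6°, sin 92.6°) = (30.5, 17.6). UV ⟂ VB; with |VB| = 11.0 on the left of UV, B = V + 11.0·(-0.999, -0.0454) = (19.5, 17.1). Then cos ∠VBM = BV·BM / (|BV||BM|), giving 141°.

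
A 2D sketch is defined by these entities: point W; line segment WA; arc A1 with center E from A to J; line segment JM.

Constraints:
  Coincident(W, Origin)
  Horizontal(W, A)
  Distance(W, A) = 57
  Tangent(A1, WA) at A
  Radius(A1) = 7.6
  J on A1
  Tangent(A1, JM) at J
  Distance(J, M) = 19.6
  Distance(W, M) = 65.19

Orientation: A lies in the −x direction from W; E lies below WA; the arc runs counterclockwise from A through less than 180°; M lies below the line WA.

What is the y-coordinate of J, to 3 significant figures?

-9.80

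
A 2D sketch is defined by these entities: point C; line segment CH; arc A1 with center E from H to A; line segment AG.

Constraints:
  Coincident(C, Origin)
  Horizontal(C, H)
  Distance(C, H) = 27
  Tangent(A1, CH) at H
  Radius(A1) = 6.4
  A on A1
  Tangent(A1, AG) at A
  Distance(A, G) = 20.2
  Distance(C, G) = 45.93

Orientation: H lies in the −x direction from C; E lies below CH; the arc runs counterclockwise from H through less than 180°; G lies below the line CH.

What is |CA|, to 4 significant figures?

33.37

Checks: ∠(EH, HC) = 90.00° ✓; |EH| = 6.400 ✓; |EA| = 6.400 ✓; ∠(EA, AG) = 90.00° ✓; |AG| = 20.20 ✓; |CG| = 45.93 ✓.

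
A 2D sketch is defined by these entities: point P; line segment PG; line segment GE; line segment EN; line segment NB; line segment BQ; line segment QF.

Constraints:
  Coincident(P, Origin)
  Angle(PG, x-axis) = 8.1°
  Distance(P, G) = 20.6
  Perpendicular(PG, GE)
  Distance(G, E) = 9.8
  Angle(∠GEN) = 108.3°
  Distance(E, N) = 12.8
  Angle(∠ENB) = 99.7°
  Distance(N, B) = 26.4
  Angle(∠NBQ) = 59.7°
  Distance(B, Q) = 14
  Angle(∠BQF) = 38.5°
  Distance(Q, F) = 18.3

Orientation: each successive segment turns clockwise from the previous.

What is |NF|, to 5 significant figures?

17.779

P is at the origin; PG runs at 8.1° with length 20.6, so G = (20.394, 2.9026). The perpendicularity gives GE at right angles to PG, so GE runs at -81.900°; with |GE| = 9.8, E = (21.775, -6.7997). ∠GEN = 108.3° gives EN at -153.60° from the x-axis; with |EN| = 12.8, N = (10.310, -12.491). ∠ENB = 99.7° gives NB at 126.10° from the x-axis; with |NB| = 26.4, B = (-5.2446, 8.8399). ∠NBQ = 59.7° gives BQ at 5.8000° from the x-axis; with |BQ| = 14.0, Q = (8.6838, 10.255). ∠BQF = 38.5° gives QF at -135.70° from the x-axis; with |QF| = 18.3, F = (-4.4134, -2.5263). Then |NF| = |F − N| = 17.779.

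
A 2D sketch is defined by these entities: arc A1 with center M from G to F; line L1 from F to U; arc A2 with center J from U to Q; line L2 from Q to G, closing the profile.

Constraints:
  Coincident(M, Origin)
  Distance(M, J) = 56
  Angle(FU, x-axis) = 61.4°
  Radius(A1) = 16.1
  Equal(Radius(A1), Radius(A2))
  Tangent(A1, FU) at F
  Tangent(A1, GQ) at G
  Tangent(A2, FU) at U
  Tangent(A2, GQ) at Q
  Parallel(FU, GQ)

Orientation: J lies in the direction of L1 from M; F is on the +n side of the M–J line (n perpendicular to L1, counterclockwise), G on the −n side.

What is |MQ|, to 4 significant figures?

58.27

Tangency of A1 to both parallel lines with radius 16.1 puts F and G at M ± 16.1·n: F = (-14.14, 7.707), G = (14.14, -7.707). Equal radii place U and Q the same way about J: U = J + 16.1·n = (12.67, 56.87), Q = J − 16.1·n = (40.94, 41.46). Then |MQ| = |Q − M| = 58.27.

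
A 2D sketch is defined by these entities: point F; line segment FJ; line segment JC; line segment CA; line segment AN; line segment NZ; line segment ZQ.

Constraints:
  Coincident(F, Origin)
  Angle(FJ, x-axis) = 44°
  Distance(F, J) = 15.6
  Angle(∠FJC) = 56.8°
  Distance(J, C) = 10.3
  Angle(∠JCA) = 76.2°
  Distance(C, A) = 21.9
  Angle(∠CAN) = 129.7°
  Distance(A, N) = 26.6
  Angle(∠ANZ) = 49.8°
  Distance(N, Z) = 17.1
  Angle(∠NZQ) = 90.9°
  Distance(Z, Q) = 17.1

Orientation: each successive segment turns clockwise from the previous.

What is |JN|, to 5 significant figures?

37.907

∠JCA = 76.2° gives CA at 177.00° from the x-axis; with |CA| = 21.9, A = (-8.7183, 1.8653). ∠CAN = 129.7° gives AN at 126.70° from the x-axis; with |AN| = 26.6, N = (-24.615, 23.193). Then |JN| = |N − J| = 37.907.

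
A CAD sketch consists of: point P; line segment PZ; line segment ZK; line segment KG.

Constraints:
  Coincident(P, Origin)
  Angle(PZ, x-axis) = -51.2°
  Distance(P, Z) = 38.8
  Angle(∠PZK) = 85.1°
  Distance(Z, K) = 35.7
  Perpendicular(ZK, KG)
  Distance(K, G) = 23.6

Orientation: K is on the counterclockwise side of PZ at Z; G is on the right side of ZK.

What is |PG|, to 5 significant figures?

70.178

P is at the origin; PZ runs at -51.2° with length 38.8, so Z = 38.8·(cos -51.2°, sin -51.2°) = (24.312, -30.238). ∠PZK = 85.1°, so ZK runs at -51.2° + (180° − 85.1°) = 43.700° from the x-axis; with |ZK| = 35.7, K = Z + 35.7·(cos 43.700°, sin 43.700°) = (50.122, -5.5738). ZK ⟂ KG; with |KG| = 23.6 on the right of ZK, G = K + 23.6·(0.69088, -0.72297) = (66.427, -22.636). Then |PG| = |G − P| = 70.178.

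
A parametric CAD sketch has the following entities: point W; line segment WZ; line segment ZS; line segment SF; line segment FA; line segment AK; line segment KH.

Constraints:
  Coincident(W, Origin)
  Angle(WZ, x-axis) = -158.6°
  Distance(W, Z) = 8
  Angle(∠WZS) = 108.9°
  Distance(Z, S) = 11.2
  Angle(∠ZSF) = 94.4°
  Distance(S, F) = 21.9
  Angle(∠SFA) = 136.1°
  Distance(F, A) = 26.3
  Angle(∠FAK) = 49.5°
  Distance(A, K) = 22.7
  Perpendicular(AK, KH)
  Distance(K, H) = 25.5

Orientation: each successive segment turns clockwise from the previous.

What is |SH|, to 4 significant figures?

16.52

∠FAK = 49.5° gives AK at -129.7° from the x-axis; with |AK| = 22.7, K = (12.67, 3.929). AK ⟂ KH, so KH runs at 140.3°; with |KH| = 25.5, H = (-6.948, 20.22). Then |SH| = |H − S| = 16.52.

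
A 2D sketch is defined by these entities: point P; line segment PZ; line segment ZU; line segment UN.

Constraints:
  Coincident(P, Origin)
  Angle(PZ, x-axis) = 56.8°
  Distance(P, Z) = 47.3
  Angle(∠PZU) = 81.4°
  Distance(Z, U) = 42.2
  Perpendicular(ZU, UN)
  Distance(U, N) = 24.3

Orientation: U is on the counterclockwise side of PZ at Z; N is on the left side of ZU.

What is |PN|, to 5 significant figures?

41.698

∠PZU = 81.4°, so ZU runs at 56.8° + (180° − 81.4°) = 155.40° from the x-axis; with |ZU| = 42.2, U = Z + 42.2·(cos 155.40°, sin 155.40°) = (-12.470, 57.146). The perpendicularity gives UN at right angles to ZU; with |UN| = 24.3 on the left of ZU, N = U + 24.3·(-0.41628, -0.90924) = (-22.586, 35.052). Then |PN| = |N − P| = 41.698.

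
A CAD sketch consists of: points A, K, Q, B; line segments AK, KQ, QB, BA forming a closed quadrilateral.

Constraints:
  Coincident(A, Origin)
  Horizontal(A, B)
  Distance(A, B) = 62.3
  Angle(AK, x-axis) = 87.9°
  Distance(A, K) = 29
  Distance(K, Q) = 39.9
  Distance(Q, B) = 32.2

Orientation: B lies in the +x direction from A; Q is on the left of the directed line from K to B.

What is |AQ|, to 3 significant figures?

47.1

A is at the origin; AB is horizontal with |AB| = 62.3 and B in +x, so B = (62.3, 0). AK runs at 87.9° with |AK| = 29.0, so K = (1.06, 29.0). Q is determined by |KQ| = 39.9 and |QB| = 32.2 together: it lies at the intersection of circle(K, 39.9) and circle(B, 32.2). With |KB| = 67.7, the foot of the radical line on KB is 38.0 from K and the perpendicular offset is √(39.9² − 38.0²) = 12.3. Taking the left-of-KB solution: Q = (40.6, 23.8).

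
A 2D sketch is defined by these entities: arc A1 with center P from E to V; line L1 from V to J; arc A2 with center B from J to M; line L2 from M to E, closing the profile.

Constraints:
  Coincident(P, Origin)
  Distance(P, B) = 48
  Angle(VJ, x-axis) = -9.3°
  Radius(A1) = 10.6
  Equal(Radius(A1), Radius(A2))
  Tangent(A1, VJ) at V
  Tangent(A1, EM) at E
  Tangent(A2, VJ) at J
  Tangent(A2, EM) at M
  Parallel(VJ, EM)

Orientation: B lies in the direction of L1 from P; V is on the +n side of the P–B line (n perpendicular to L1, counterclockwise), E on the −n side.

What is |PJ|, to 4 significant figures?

49.16

The slot axis is L1's direction at -9.3°, so u = (cos -9.3°, sin -9.3°) = (0.9869, -0.1616) and n = (−sin -9.3°, cos -9.3°) = (0.1616, 0.9869). P is at the origin and B lies 48.0 along u from P, so B = 48.0·u = (47.37, -7.757). Tangency of A1 to both parallel lines with radius 10.6 puts V and E at P ± 10.6·n: V = (1.713, 10.46), E = (-1.713, -10.46). Equal radii place J and M the same way about B: J = B + 10.6·n = (49.08, 2.704), M = B − 10.6·n = (45.66, -18.22). Then |PJ| = |J − P| = 49.16.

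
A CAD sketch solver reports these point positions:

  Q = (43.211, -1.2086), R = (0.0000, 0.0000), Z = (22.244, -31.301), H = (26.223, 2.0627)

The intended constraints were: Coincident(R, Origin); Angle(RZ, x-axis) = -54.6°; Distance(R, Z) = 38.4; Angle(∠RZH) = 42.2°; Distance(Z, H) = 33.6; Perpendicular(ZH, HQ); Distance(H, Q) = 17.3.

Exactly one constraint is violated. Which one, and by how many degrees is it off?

Perpendicular(ZH, HQ) — off by 4.10°.

R = (0.00, 0.00) ✓; RZ at -54.60° ✓; |RZ| = 38.40 ✓; ∠RZH = 42.20° ✓; |ZH| = 33.60 ✓; ∠(ZH, HQ) = 94.10° ✗; |HQ| = 17.30 ✓.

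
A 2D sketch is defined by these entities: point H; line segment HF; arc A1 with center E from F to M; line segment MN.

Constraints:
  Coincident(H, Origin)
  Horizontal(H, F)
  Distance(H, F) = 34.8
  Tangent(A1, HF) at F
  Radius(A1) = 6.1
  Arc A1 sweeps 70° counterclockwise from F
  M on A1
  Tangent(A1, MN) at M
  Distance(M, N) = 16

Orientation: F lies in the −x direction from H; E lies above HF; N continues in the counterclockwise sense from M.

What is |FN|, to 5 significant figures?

22.100

On A1, F sits at bearing -90° from E; a 70° counterclockwise sweep puts M at bearing -20°, so M = E + 6.1·(cos -20°, sin -20°) = (-29.068, 4.0137). A1 meets MN tangentially, so EM is at right angles to MN, so MN runs along (−sin -20°, cos -20°); with |MN| = 16.0, N = (-23.596, 19.049). Then |FN| = |N − F| = 22.100.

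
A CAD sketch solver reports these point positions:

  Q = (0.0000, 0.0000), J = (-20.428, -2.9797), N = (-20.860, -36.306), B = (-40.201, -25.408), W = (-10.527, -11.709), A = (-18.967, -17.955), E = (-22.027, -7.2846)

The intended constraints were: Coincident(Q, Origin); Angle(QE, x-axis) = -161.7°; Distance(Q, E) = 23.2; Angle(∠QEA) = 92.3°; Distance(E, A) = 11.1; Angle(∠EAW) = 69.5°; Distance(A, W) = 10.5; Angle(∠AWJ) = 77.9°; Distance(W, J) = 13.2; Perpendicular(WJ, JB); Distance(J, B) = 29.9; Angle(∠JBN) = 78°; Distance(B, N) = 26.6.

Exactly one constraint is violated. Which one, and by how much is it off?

Distance(B, N) = 26.6 — off by 4.40.

Q = (0.00, 0.00) ✓; QE at -161.7° ✓; |QE| = 23.20 ✓; ∠QEA = 92.30° ✓; |EA| = 11.10 ✓; ∠EAW = 69.50° ✓; |AW| = 10.50 ✓; ∠AWJ = 77.90° ✓; |WJ| = 13.20 ✓; ∠(WJ, JB) = 90.00° ✓; |JB| = 29.90 ✓; ∠JBN = 78.00° ✓; |BN| = 22.20 ✗.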